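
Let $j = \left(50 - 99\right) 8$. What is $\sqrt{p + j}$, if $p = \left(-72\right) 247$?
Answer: $16 i \sqrt{71} \approx 134.82 i$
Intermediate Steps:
$j = -392$ ($j = \left(-49\right) 8 = -392$)
$p = -17784$
$\sqrt{p + j} = \sqrt{-17784 - 392} = \sqrt{-18176} = 16 i \sqrt{71}$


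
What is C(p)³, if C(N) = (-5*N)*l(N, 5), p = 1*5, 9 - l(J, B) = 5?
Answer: -1000000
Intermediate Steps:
l(J, B) = 4 (l(J, B) = 9 - 1*5 = 9 - 5 = 4)
p = 5
C(N) = -20*N (C(N) = -5*N*4 = -20*N)
C(p)³ = (-20*5)³ = (-100)³ = -1000000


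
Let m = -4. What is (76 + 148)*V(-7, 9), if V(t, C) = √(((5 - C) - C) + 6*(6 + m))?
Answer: 224*I ≈ 224.0*I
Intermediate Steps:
V(t, C) = √(17 - 2*C) (V(t, C) = √(((5 - C) - C) + 6*(6 - 4)) = √((5 - 2*C) + 6*2) = √((5 - 2*C) + 12) = √(17 - 2*C))
(76 + 148)*V(-7, 9) = (76 + 148)*√(17 - 2*9) = 224*√(17 - 18) = 224*√(-1) = 224*I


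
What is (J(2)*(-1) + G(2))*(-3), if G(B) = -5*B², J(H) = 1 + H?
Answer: 69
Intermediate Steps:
(J(2)*(-1) + G(2))*(-3) = ((1 + 2)*(-1) - 5*2²)*(-3) = (3*(-1) - 5*4)*(-3) = (-3 - 20)*(-3) = -23*(-3) = 69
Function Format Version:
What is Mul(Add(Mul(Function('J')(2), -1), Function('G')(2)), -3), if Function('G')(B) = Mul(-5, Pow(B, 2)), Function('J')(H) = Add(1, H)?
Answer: 69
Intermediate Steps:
Mul(Add(Mul(Function('J')(2), -1), Function('G')(2)), -3) = Mul(Add(Mul(Add(1, 2), -1), Mul(-5, Pow(2, 2))), -3) = Mul(Add(Mul(3, -1), Mul(-5, 4)), -3) = Mul(Add(-3, -20), -3) = Mul(-23, -3) = 69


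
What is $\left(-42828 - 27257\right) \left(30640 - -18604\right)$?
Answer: $-3451265740$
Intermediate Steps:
$\left(-42828 - 27257\right) \left(30640 - -18604\right) = - 70085 \left(30640 + 18604\right) = \left(-70085\right) 49244 = -3451265740$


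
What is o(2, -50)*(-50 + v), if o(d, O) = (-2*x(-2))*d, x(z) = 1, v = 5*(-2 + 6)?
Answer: 120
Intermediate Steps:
v = 20 (v = 5*4 = 20)
o(d, O) = -2*d (o(d, O) = (-2*1)*d = -2*d)
o(2, -50)*(-50 + v) = (-2*2)*(-50 + 20) = -4*(-30) = 120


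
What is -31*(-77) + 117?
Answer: 2504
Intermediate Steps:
-31*(-77) + 117 = 2387 + 117 = 2504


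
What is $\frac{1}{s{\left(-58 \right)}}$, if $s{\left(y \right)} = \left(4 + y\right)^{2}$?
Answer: $\frac{1}{2916} \approx 0.00034294$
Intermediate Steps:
$\frac{1}{s{\left(-58 \right)}} = \frac{1}{\left(4 - 58\right)^{2}} = \frac{1}{\left(-54\right)^{2}} = \frac{1}{2916}$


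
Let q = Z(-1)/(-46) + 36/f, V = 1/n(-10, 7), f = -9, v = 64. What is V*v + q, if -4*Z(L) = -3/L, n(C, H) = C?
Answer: -9553/920 ≈ -10.384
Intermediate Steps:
V = -⅒ (V = 1/(-10) = -⅒ ≈ -0.10000)
Z(L) = 3/(4*L) (Z(L) = -(-3)/(4*L) = 3/(4*L))
q = -733/184 (q = ((¾)/(-1))/(-46) + 36/(-9) = ((¾)*(-1))*(-1/46) + 36*(-⅑) = -¾*(-1/46) - 4 = 3/184 - 4 = -733/184 ≈ -3.9837)
V*v + q = -⅒*64 - 733/184 = -32/5 - 733/184 = -9553/920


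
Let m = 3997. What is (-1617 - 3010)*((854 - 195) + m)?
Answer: -21543312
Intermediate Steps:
(-1617 - 3010)*((854 - 195) + m) = (-1617 - 3010)*((854 - 195) + 3997) = -4627*(659 + 3997) = -4627*4656 = -21543312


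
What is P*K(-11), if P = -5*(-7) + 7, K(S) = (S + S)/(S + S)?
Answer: 42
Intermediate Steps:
K(S) = 1 (K(S) = (2*S)/((2*S)) = (2*S)*(1/(2*S)) = 1)
P = 42 (P = 35 + 7 = 42)
P*K(-11) = 42*1 = 42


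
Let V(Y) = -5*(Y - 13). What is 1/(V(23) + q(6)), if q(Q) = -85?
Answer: -1/135 ≈ -0.0074074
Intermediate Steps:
V(Y) = 65 - 5*Y (V(Y) = -5*(-13 + Y) = 65 - 5*Y)
1/(V(23) + q(6)) = 1/((65 - 5*23) - 85) = 1/((65 - 115) - 85) = 1/(-50 - 85) = 1/(-135) = -1/135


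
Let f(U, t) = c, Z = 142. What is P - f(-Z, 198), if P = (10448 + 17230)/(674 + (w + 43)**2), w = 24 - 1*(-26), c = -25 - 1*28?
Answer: 521797/9323 ≈ 55.969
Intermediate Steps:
c = -53 (c = -25 - 28 = -53)
w = 50 (w = 24 + 26 = 50)
f(U, t) = -53
P = 27678/9323 (P = (10448 + 17230)/(674 + (50 + 43)**2) = 27678/(674 + 93**2) = 27678/(674 + 8649) = 27678/9323 ≈ 2.9688)
P - f(-Z, 198) = 27678/9323 - 1*(-53) = 27678/9323 + 53 = 521797/9323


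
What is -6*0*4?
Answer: 0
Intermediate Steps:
-6*0*4 = 0*4 = 0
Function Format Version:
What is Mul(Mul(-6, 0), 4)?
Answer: 0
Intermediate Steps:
Mul(Mul(-6, 0), 4) = Mul(0, 4) = 0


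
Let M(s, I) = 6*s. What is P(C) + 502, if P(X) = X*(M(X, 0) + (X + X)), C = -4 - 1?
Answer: 702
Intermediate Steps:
C = -5
P(X) = 8*X**2 (P(X) = X*(6*X + (X + X)) = X*(6*X + 2*X) = X*(8*X) = 8*X**2)
P(C) + 502 = 8*(-5)**2 + 502 = 8*25 + 502 = 200 + 502 = 702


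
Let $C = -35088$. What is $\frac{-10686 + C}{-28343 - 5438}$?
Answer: $\frac{45774}{33781} \approx 1.355$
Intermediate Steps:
$\frac{-10686 + C}{-28343 - 5438} = \frac{-10686 - 35088}{-28343 - 5438} = - \frac{45774}{-33781} = \left(-45774\right) \left(- \frac{1}{33781}\right) = \frac{45774}{33781}$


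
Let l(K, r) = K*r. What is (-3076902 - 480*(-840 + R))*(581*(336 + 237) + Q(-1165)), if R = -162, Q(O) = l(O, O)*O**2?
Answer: -4781881007582702796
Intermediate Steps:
Q(O) = O**4 (Q(O) = (O*O)*O**2 = O**2*O**2 = O**4)
(-3076902 - 480*(-840 + R))*(581*(336 + 237) + Q(-1165)) = (-3076902 - 480*(-840 - 162))*(581*(336 + 237) + (-1165)**4) = (-3076902 - 480*(-1002))*(581*573 + 1842059700625) = (-3076902 + 480960)*(332913 + 1842059700625) = -2595942*1842060033538 = -4781881007582702796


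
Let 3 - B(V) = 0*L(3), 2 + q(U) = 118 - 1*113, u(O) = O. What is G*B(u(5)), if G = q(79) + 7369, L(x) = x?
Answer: 22116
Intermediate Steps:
q(U) = 3 (q(U) = -2 + (118 - 1*113) = -2 + (118 - 113) = -2 + 5 = 3)
B(V) = 3 (B(V) = 3 - 0*3 = 3 - 1*0 = 3 + 0 = 3)
G = 7372 (G = 3 + 7369 = 7372)
G*B(u(5)) = 7372*3 = 22116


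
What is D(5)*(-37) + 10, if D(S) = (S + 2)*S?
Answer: -1285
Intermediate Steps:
D(S) = S*(2 + S) (D(S) = (2 + S)*S = S*(2 + S))
D(5)*(-37) + 10 = (5*(2 + 5))*(-37) + 10 = (5*7)*(-37) + 10 = 35*(-37) + 10 = -1295 + 10 = -1285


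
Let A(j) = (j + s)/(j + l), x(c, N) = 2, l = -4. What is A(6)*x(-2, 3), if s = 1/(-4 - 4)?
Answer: 47/8 ≈ 5.8750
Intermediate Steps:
s = -⅛ (s = 1/(-8) = -⅛ ≈ -0.12500)
A(j) = (-⅛ + j)/(-4 + j) (A(j) = (j - ⅛)/(j - 4) = (-⅛ + j)/(-4 + j))
A(6)*x(-2, 3) = ((-⅛ + 6)/(-4 + 6))*2 = ((47/8)/2)*2 = ((½)*(47/8))*2 = (47/16)*2 = 47/8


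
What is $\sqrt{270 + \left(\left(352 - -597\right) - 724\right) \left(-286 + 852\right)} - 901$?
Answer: $-901 + 6 \sqrt{3545} \approx -543.76$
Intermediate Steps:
$\sqrt{270 + \left(\left(352 - -597\right) - 724\right) \left(-286 + 852\right)} - 901 = \sqrt{270 + \left(\left(352 + 597\right) - 724\right) 566} - 901 = \sqrt{270 + \left(949 - 724\right) 566} - 901 = \sqrt{270 + 225 \cdot 566} - 901 = \sqrt{270 + 127350} - 901 = \sqrt{127620} - 901 = 6 \sqrt{3545} - 901 = -901 + 6 \sqrt{3545}$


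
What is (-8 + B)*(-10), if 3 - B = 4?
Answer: 90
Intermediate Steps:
B = -1 (B = 3 - 1*4 = 3 - 4 = -1)
(-8 + B)*(-10) = (-8 - 1)*(-10) = -9*(-10) = 90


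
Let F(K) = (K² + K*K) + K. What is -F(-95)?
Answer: -17955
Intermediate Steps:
F(K) = K + 2*K² (F(K) = (K² + K²) + K = 2*K² + K = K + 2*K²)
-F(-95) = -(-95)*(1 + 2*(-95)) = -(-95)*(1 - 190) = -(-95)*(-189) = -1*17955 = -17955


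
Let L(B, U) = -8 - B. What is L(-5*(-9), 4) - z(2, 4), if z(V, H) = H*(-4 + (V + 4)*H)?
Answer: -133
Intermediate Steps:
z(V, H) = H*(-4 + H*(4 + V)) (z(V, H) = H*(-4 + (4 + V)*H) = H*(-4 + H*(4 + V)))
L(-5*(-9), 4) - z(2, 4) = (-8 - (-5)*(-9)) - 4*(-4 + 4*4 + 4*2) = (-8 - 1*45) - 4*(-4 + 16 + 8) = (-8 - 45) - 4*20 = -53 - 1*80 = -53 - 80 = -133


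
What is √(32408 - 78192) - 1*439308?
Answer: -439308 + 2*I*√11446 ≈ -4.3931e+5 + 213.97*I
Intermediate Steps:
√(32408 - 78192) - 1*439308 = √(-45784) - 439308 = 2*I*√11446 - 439308 = -439308 + 2*I*√11446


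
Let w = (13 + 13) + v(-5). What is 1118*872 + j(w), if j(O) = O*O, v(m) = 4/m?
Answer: 24388276/25 ≈ 9.7553e+5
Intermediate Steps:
w = 126/5 (w = (13 + 13) + 4/(-5) = 26 + 4*(-⅕) = 26 - ⅘ = 126/5 ≈ 25.200)
j(O) = O²
1118*872 + j(w) = 1118*872 + (126/5)² = 974896 + 15876/25 = 24388276/25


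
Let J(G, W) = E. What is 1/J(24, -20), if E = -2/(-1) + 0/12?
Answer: ½ ≈ 0.50000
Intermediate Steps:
E = 2 (E = -2*(-1) + 0*(1/12) = 2 + 0 = 2)
J(G, W) = 2
1/J(24, -20) = 1/2 = ½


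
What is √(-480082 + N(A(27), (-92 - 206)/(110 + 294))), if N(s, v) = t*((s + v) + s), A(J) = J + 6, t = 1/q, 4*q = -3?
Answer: 2*I*√11020959309/303 ≈ 692.94*I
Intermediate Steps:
q = -¾ (q = (¼)*(-3) = -¾ ≈ -0.75000)
t = -4/3 (t = 1/(-¾) = -4/3 ≈ -1.3333)
A(J) = 6 + J
N(s, v) = -8*s/3 - 4*v/3 (N(s, v) = -4*((s + v) + s)/3 = -4*(v + 2*s)/3 = -8*s/3 - 4*v/3)
√(-480082 + N(A(27), (-92 - 206)/(110 + 294))) = √(-480082 + (-8*(6 + 27)/3 - 4*(-92 - 206)/(3*(110 + 294)))) = √(-480082 + (-8/3*33 - (-1192)/(3*404))) = √(-480082 + (-88 - (-1192)/(3*404))) = √(-480082 + (-88 - 4/3*(-149/202))) = √(-480082 + (-88 + 298/303)) = √(-480082 - 26366/303) = √(-145491212/303) = 2*I*√11020959309/303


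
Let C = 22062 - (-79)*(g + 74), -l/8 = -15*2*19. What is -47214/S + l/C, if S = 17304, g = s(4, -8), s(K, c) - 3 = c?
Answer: -67782919/26449164 ≈ -2.5628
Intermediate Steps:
s(K, c) = 3 + c
g = -5 (g = 3 - 8 = -5)
l = 4560 (l = -8*(-15*2)*19 = -(-240)*19 = -8*(-570) = 4560)
C = 27513 (C = 22062 - (-79)*(-5 + 74) = 22062 - (-79)*69 = 22062 - 1*(-5451) = 22062 + 5451 = 27513)
-47214/S + l/C = -47214/17304 + 4560/27513 = -47214*1/17304 + 4560*(1/27513) = -7869/2884 + 1520/9171 = -67782919/26449164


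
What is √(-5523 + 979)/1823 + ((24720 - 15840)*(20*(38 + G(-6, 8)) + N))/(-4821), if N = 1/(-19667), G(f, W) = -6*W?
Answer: 11642866960/31604869 + 8*I*√71/1823 ≈ 368.39 + 0.036977*I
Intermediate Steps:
N = -1/19667 ≈ -5.0847e-5
√(-5523 + 979)/1823 + ((24720 - 15840)*(20*(38 + G(-6, 8)) + N))/(-4821) = √(-5523 + 979)/1823 + ((24720 - 15840)*(20*(38 - 6*8) - 1/19667))/(-4821) = √(-4544)*(1/1823) + (8880*(20*(38 - 48) - 1/19667))*(-1/4821) = (8*I*√71)*(1/1823) + (8880*(20*(-10) - 1/19667))*(-1/4821) = 8*I*√71/1823 + (8880*(-200 - 1/19667))*(-1/4821) = 8*I*√71/1823 + (8880*(-3933401/19667))*(-1/4821) = 8*I*√71/1823 - 34928600880/19667*(-1/4821) = 8*I*√71/1823 + 11642866960/31604869 = 11642866960/31604869 + 8*I*√71/1823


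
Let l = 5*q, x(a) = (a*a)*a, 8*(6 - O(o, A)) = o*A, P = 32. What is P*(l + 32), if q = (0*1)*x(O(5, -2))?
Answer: 1024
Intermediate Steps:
O(o, A) = 6 - A*o/8 (O(o, A) = 6 - o*A/8 = 6 - A*o/8)
x(a) = a³ (x(a) = a²*a = a³)
q = 0 (q = (0*1)*(6 - ⅛*(-2)*5)³ = 0*(6 + 5/4)³ = 0*(29/4)³ = 0*(24389/64) = 0)
l = 0 (l = 5*0 = 0)
P*(l + 32) = 32*(0 + 32) = 32*32 = 1024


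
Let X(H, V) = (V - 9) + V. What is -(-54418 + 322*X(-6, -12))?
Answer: 65044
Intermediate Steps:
X(H, V) = -9 + 2*V (X(H, V) = (-9 + V) + V = -9 + 2*V)
-(-54418 + 322*X(-6, -12)) = -(-57316 - 7728) = -322/(1/((-9 - 24) - 169)) = -322/(1/(-33 - 169)) = -322/(1/(-202)) = -322/(-1/202) = -322*(-202) = 65044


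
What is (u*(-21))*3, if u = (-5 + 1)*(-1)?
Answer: -252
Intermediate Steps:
u = 4 (u = -4*(-1) = 4)
(u*(-21))*3 = (4*(-21))*3 = -84*3 = -252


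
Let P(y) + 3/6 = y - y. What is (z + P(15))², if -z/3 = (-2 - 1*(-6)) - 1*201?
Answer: 1394761/4 ≈ 3.4869e+5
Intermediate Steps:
P(y) = -½ (P(y) = -½ + (y - y) = -½ + 0 = -½)
z = 591 (z = -3*((-2 - 1*(-6)) - 1*201) = -3*((-2 + 6) - 201) = -3*(4 - 201) = -3*(-197) = 591)
(z + P(15))² = (591 - ½)² = (1181/2)² = 1394761/4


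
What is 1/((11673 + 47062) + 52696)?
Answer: 1/111431 ≈ 8.9742e-6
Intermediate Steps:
1/((11673 + 47062) + 52696) = 1/(58735 + 52696) = 1/111431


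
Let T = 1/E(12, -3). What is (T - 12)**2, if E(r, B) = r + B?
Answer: 11449/81 ≈ 141.35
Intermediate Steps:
E(r, B) = B + r
T = 1/9 (T = 1/(-3 + 12) = 1/9 ≈ 0.11111)
(T - 12)**2 = (1/9 - 12)**2 = (-107/9)**2 = 11449/81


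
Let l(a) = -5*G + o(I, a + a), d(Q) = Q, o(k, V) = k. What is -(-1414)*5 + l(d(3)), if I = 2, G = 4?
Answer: 7052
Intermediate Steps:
l(a) = -18 (l(a) = -5*4 + 2 = -20 + 2 = -18)
-(-1414)*5 + l(d(3)) = -(-1414)*5 - 18 = -101*(-70) - 18 = 7070 - 18 = 7052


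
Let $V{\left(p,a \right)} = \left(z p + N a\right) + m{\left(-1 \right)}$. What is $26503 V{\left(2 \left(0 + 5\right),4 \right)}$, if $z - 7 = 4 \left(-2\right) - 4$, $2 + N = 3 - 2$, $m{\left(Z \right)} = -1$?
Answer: $-1457665$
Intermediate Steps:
$N = -1$ ($N = -2 + \left(3 - 2\right) = -2 + 1 = -1$)
$z = -5$ ($z = 7 + \left(4 \left(-2\right) - 4\right) = 7 - 12 = -5$)
$V{\left(p,a \right)} = -1 - a - 5 p$ ($V{\left(p,a \right)} = \left(- 5 p - a\right) - 1 = \left(- a - 5 p\right) - 1 = -1 - a - 5 p$)
$26503 V{\left(2 \left(0 + 5\right),4 \right)} = 26503 \left(-1 - 4 - 5 \cdot 2 \left(0 + 5\right)\right) = 26503 \left(-1 - 4 - 5 \cdot 2 \cdot 5\right) = 26503 \left(-1 - 4 - 50\right) = 26503 \left(-55\right) = -1457665$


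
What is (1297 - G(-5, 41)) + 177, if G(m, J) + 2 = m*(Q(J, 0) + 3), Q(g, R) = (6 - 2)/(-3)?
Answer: 4453/3 ≈ 1484.3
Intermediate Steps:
Q(g, R) = -4/3 (Q(g, R) = 4*(-⅓) = -4/3)
G(m, J) = -2 + 5*m/3 (G(m, J) = -2 + m*(-4/3 + 3) = -2 + m*(5/3) = -2 + 5*m/3)
(1297 - G(-5, 41)) + 177 = (1297 - (-2 + (5/3)*(-5))) + 177 = (1297 - (-2 - 25/3)) + 177 = (1297 - 1*(-31/3)) + 177 = (1297 + 31/3) + 177 = 3922/3 + 177 = 4453/3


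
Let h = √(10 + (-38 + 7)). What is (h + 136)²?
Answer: (136 + I*√21)² ≈ 18475.0 + 1246.5*I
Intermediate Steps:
h = I*√21 (h = √(10 - 31) = √(-21) = I*√21 ≈ 4.5826*I)
(h + 136)² = (I*√21 + 136)² = (136 + I*√21)²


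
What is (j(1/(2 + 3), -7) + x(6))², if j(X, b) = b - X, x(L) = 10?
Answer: 196/25 ≈ 7.8400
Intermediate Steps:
(j(1/(2 + 3), -7) + x(6))² = ((-7 - 1/(2 + 3)) + 10)² = ((-7 - 1/5) + 10)² = ((-7 - 1*⅕) + 10)² = ((-7 - ⅕) + 10)² = (-36/5 + 10)² = (14/5)² = 196/25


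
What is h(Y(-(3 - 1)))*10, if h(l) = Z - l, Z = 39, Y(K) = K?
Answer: 410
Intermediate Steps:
h(l) = 39 - l
h(Y(-(3 - 1)))*10 = (39 - (-1)*(3 - 1))*10 = (39 - (-1)*2)*10 = (39 - 1*(-2))*10 = (39 + 2)*10 = 41*10 = 410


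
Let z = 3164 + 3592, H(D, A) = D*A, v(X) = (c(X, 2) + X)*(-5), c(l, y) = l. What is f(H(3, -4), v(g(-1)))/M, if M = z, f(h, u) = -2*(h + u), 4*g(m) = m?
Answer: 19/6756 ≈ 0.0028123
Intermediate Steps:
g(m) = m/4
v(X) = -10*X (v(X) = (X + X)*(-5) = (2*X)*(-5) = -10*X)
H(D, A) = A*D
f(h, u) = -2*h - 2*u
z = 6756
M = 6756
f(H(3, -4), v(g(-1)))/M = (-(-8)*3 - (-20)*(¼)*(-1))/6756 = (-2*(-12) - (-20)*(-1)/4)*(1/6756) = (24 - 2*5/2)*(1/6756) = (24 - 5)*(1/6756) = 19*(1/6756) = 19/6756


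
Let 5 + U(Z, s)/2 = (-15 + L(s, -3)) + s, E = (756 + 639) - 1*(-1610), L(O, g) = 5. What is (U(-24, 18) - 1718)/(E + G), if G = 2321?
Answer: -856/2663 ≈ -0.32144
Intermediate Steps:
E = 3005 (E = 1395 + 1610 = 3005)
U(Z, s) = -30 + 2*s (U(Z, s) = -10 + 2*((-15 + 5) + s) = -10 + 2*(-10 + s) = -10 + (-20 + 2*s) = -30 + 2*s)
(U(-24, 18) - 1718)/(E + G) = ((-30 + 2*18) - 1718)/(3005 + 2321) = ((-30 + 36) - 1718)/5326 = (6 - 1718)*(1/5326) = -1712*1/5326 = -856/2663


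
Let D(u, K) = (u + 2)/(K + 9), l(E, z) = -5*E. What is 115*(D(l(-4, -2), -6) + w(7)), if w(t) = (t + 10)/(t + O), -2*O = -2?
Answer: 26105/24 ≈ 1087.7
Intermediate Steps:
O = 1 (O = -½*(-2) = 1)
w(t) = (10 + t)/(1 + t) (w(t) = (t + 10)/(t + 1) = (10 + t)/(1 + t))
D(u, K) = (2 + u)/(9 + K)
115*(D(l(-4, -2), -6) + w(7)) = 115*((2 - 5*(-4))/(9 - 6) + (10 + 7)/(1 + 7)) = 115*((2 + 20)/3 + 17/8) = 115*((⅓)*22 + (⅛)*17) = 115*(22/3 + 17/8) = 115*(227/24) = 26105/24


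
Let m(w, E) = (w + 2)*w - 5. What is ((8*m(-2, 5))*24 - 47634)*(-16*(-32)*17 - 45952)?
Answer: 1810029312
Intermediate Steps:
m(w, E) = -5 + w*(2 + w) (m(w, E) = (2 + w)*w - 5 = w*(2 + w) - 5 = -5 + w*(2 + w))
((8*m(-2, 5))*24 - 47634)*(-16*(-32)*17 - 45952) = ((8*(-5 + (-2)² + 2*(-2)))*24 - 47634)*(-16*(-32)*17 - 45952) = ((8*(-5 + 4 - 4))*24 - 47634)*(512*17 - 45952) = ((8*(-5))*24 - 47634)*(8704 - 45952) = (-40*24 - 47634)*(-37248) = (-960 - 47634)*(-37248) = -48594*(-37248) = 1810029312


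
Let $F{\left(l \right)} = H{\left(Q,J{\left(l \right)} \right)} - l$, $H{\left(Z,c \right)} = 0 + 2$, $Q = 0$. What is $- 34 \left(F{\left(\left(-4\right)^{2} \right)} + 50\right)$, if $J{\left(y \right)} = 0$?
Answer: $-1224$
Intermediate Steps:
$H{\left(Z,c \right)} = 2$
$F{\left(l \right)} = 2 - l$
$- 34 \left(F{\left(\left(-4\right)^{2} \right)} + 50\right) = - 34 \left(\left(2 - \left(-4\right)^{2}\right) + 50\right) = - 34 \left(\left(2 - 16\right) + 50\right) = - 34 \left(-14 + 50\right) = \left(-34\right) 36 = -1224$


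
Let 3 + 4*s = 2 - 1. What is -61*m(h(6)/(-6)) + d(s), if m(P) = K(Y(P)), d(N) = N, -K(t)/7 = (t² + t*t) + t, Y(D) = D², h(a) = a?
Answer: 2561/2 ≈ 1280.5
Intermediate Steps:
s = -½ (s = -¾ + (2 - 1)/4 = -¾ + (¼)*1 = -¾ + ¼ = -½ ≈ -0.50000)
K(t) = -14*t² - 7*t (K(t) = -7*((t² + t*t) + t) = -7*((t² + t²) + t) = -7*(2*t² + t) = -7*(t + 2*t²) = -14*t² - 7*t)
m(P) = -7*P²*(1 + 2*P²)
-61*m(h(6)/(-6)) + d(s) = -61*(6/(-6))²*(-7 - 14*1²) - ½ = -61*(6*(-⅙))²*(-7 - 14*1²) - ½ = -61*(-1)²*(-7 - 14*(-1)²) - ½ = -61*(-7 - 14*1) - ½ = -61*(-7 - 14) - ½ = -61*(-21) - ½ = 1281 - ½ = 2561/2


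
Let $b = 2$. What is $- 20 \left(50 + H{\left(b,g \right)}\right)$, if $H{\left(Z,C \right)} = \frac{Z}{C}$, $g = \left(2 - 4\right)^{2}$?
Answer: $-1010$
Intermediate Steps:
$g = 4$ ($g = \left(-2\right)^{2} = 4$)
$- 20 \left(50 + H{\left(b,g \right)}\right) = - 20 \left(50 + \frac{2}{4}\right) = - 20 \left(50 + 2 \cdot \frac{1}{4}\right) = - 20 \left(50 + \frac{1}{2}\right) = \left(-20\right) \frac{101}{2} = -1010$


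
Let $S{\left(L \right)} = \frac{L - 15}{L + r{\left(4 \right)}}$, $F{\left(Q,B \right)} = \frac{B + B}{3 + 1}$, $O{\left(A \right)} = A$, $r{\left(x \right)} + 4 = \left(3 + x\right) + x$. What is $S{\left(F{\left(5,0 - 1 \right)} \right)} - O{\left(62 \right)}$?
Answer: $- \frac{837}{13} \approx -64.385$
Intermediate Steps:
$r{\left(x \right)} = -1 + 2 x$ ($r{\left(x \right)} = -4 + \left(\left(3 + x\right) + x\right) = -4 + \left(3 + 2 x\right) = -1 + 2 x$)
$F{\left(Q,B \right)} = \frac{B}{2}$ ($F{\left(Q,B \right)} = \frac{2 B}{4} = 2 B \frac{1}{4} = \frac{B}{2}$)
$S{\left(L \right)} = \frac{-15 + L}{7 + L}$ ($S{\left(L \right)} = \frac{L - 15}{L + \left(-1 + 2 \cdot 4\right)} = \frac{-15 + L}{L + \left(-1 + 8\right)} = \frac{-15 + L}{L + 7} = \frac{-15 + L}{7 + L}$)
$S{\left(F{\left(5,0 - 1 \right)} \right)} - O{\left(62 \right)} = \frac{-15 + \frac{0 - 1}{2}}{7 + \frac{0 - 1}{2}} - 62 = \frac{-15 + \frac{1}{2} \left(-1\right)}{7 + \frac{1}{2} \left(-1\right)} - 62 = \frac{-15 - \frac{1}{2}}{7 - \frac{1}{2}} - 62 = \frac{1}{\frac{13}{2}} \left(- \frac{31}{2}\right) - 62 = \frac{2}{13} \left(- \frac{31}{2}\right) - 62 = - \frac{31}{13} - 62 = - \frac{837}{13}$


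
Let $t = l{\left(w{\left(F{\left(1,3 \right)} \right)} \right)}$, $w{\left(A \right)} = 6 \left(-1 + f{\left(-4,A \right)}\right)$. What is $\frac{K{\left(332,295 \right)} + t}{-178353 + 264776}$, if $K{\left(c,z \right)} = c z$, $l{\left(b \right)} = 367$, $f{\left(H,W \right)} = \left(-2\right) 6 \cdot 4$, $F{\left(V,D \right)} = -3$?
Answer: $\frac{98307}{86423} \approx 1.1375$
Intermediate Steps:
$f{\left(H,W \right)} = -48$ ($f{\left(H,W \right)} = \left(-12\right) 4 = -48$)
$w{\left(A \right)} = -294$ ($w{\left(A \right)} = 6 \left(-1 - 48\right) = 6 \left(-49\right) = -294$)
$t = 367$
$\frac{K{\left(332,295 \right)} + t}{-178353 + 264776} = \frac{332 \cdot 295 + 367}{-178353 + 264776} = \frac{97940 + 367}{86423} = 98307 \cdot \frac{1}{86423} = \frac{98307}{86423}$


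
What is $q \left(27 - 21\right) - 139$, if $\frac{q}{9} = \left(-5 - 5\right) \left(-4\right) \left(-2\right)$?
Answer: $-4459$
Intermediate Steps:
$q = -720$ ($q = 9 \left(-5 - 5\right) \left(-4\right) \left(-2\right) = 9 \left(-10\right) \left(-4\right) \left(-2\right) = 9 \cdot 40 \left(-2\right) = 9 \left(-80\right) = -720$)
$q \left(27 - 21\right) - 139 = - 720 \left(27 - 21\right) - 139 = \left(-720\right) 6 - 139 = -4320 - 139 = -4459$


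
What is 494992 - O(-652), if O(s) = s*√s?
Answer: 494992 + 1304*I*√163 ≈ 4.9499e+5 + 16648.0*I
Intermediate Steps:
O(s) = s^(3/2)
494992 - O(-652) = 494992 - (-652)^(3/2) = 494992 - (-1304)*I*√163 = 494992 + 1304*I*√163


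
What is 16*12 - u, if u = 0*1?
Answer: 192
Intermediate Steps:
u = 0
16*12 - u = 16*12 - 1*0 = 192 + 0 = 192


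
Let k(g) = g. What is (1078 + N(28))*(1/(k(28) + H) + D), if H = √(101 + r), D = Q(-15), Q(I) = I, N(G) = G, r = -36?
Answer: -11897242/719 - 1106*√65/719 ≈ -16559.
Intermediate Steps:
D = -15
H = √65 (H = √(101 - 36) = √65 ≈ 8.0623)
(1078 + N(28))*(1/(k(28) + H) + D) = (1078 + 28)*(1/(28 + √65) - 15) = 1106*(-15 + 1/(28 + √65)) = -16590 + 1106/(28 + √65)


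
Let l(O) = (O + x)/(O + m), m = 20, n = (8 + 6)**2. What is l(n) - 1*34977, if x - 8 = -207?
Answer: -2518345/72 ≈ -34977.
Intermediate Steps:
n = 196 (n = 14**2 = 196)
x = -199 (x = 8 - 207 = -199)
l(O) = (-199 + O)/(20 + O) (l(O) = (O - 199)/(O + 20) = (-199 + O)/(20 + O))
l(n) - 1*34977 = (-199 + 196)/(20 + 196) - 1*34977 = -3/216 - 34977 = (1/216)*(-3) - 34977 = -1/72 - 34977 = -2518345/72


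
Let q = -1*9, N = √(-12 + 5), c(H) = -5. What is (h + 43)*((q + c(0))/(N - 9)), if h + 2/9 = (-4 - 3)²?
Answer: 2891/22 + 2891*I*√7/198 ≈ 131.41 + 38.631*I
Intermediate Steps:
N = I*√7 (N = √(-7) = I*√7 ≈ 2.6458*I)
q = -9
h = 439/9 (h = -2/9 + (-4 - 3)² = -2/9 + (-7)² = -2/9 + 49 = 439/9 ≈ 48.778)
(h + 43)*((q + c(0))/(N - 9)) = (439/9 + 43)*((-9 - 5)/(I*√7 - 9)) = 826*(-14/(-9 + I*√7))/9 = -11564/(9*(-9 + I*√7))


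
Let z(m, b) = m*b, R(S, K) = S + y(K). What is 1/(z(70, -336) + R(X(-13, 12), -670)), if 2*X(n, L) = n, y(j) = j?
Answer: -2/48393 ≈ -4.1328e-5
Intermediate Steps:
X(n, L) = n/2
R(S, K) = K + S (R(S, K) = S + K = K + S)
z(m, b) = b*m
1/(z(70, -336) + R(X(-13, 12), -670)) = 1/(-336*70 + (-670 + (½)*(-13))) = 1/(-23520 + (-670 - 13/2)) = 1/(-23520 - 1353/2) = 1/(-48393/2) = -2/48393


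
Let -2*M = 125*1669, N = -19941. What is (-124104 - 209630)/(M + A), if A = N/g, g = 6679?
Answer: 4458018772/1393446257 ≈ 3.1993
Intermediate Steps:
M = -208625/2 (M = -125*1669/2 = -½*208625 = -208625/2 ≈ -1.0431e+5)
A = -19941/6679 ≈ -2.9856
(-124104 - 209630)/(M + A) = (-124104 - 209630)/(-208625/2 - 19941/6679) = -333734/(-1393446257/13358) = -333734*(-13358/1393446257) = 4458018772/1393446257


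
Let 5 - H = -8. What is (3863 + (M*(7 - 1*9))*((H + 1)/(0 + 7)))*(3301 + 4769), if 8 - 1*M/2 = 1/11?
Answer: 337301790/11 ≈ 3.0664e+7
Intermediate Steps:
H = 13 (H = 5 - 1*(-8) = 5 + 8 = 13)
M = 174/11 (M = 16 - 2/11 = 174/11 ≈ 15.818)
(3863 + (M*(7 - 1*9))*((H + 1)/(0 + 7)))*(3301 + 4769) = (3863 + (174*(7 - 1*9)/11)*((13 + 1)/(0 + 7)))*(3301 + 4769) = (3863 + (174*(7 - 9)/11)*(14/7))*8070 = (3863 + ((174/11)*(-2))*(14*(1/7)))*8070 = (3863 - 348/11*2)*8070 = (3863 - 696/11)*8070 = (41797/11)*8070 = 337301790/11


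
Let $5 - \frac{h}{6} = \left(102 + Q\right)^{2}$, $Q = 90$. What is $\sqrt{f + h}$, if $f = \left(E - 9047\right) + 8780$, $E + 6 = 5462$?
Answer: $i \sqrt{215965} \approx 464.72 i$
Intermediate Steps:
$E = 5456$ ($E = -6 + 5462 = 5456$)
$f = 5189$ ($f = \left(5456 - 9047\right) + 8780 = -3591 + 8780 = 5189$)
$h = -221154$ ($h = 30 - 6 \left(102 + 90\right)^{2} = 30 - 6 \cdot 192^{2} = 30 - 221184 = -221154$)
$\sqrt{f + h} = \sqrt{5189 - 221154} = \sqrt{-215965} = i \sqrt{215965}$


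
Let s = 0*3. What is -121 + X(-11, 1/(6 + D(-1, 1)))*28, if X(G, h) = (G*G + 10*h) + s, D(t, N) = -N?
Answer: 3323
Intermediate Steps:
s = 0
X(G, h) = G² + 10*h (X(G, h) = (G*G + 10*h) + 0 = (G² + 10*h) + 0 = G² + 10*h)
-121 + X(-11, 1/(6 + D(-1, 1)))*28 = -121 + ((-11)² + 10/(6 - 1*1))*28 = -121 + (121 + 10/(6 - 1))*28 = -121 + (121 + 10/5)*28 = -121 + (121 + 10*(⅕))*28 = -121 + (121 + 2)*28 = -121 + 123*28 = -121 + 3444 = 3323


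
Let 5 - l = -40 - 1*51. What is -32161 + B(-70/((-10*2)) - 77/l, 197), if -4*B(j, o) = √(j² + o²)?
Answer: -32161 - 5*√14309233/384 ≈ -32210.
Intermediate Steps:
l = 96 (l = 5 - (-40 - 1*51) = 5 - (-40 - 51) = 5 - 1*(-91) = 5 + 91 = 96)
B(j, o) = -√(j² + o²)/4
-32161 + B(-70/((-10*2)) - 77/l, 197) = -32161 - √((-70/((-10*2)) - 77/96)² + 197²)/4 = -32161 - √((-70/(-20) - 77*1/96)² + 38809)/4 = -32161 - √((-70*(-1/20) - 77/96)² + 38809)/4 = -32161 - √((7/2 - 77/96)² + 38809)/4 = -32161 - √((259/96)² + 38809)/4 = -32161 - √(67081/9216 + 38809)/4 = -32161 - 5*√14309233/384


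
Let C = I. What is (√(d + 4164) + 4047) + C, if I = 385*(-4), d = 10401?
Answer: 2507 + √14565 ≈ 2627.7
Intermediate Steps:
I = -1540
C = -1540
(√(d + 4164) + 4047) + C = (√(10401 + 4164) + 4047) - 1540 = (√14565 + 4047) - 1540 = (4047 + √14565) - 1540 = 2507 + √14565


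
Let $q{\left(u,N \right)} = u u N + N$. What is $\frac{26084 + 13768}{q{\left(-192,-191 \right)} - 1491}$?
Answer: $- \frac{19926}{3521353} \approx -0.0056586$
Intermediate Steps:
$q{\left(u,N \right)} = N + N u^{2}$ ($q{\left(u,N \right)} = u^{2} N + N = N u^{2} + N = N + N u^{2}$)
$\frac{26084 + 13768}{q{\left(-192,-191 \right)} - 1491} = \frac{26084 + 13768}{- 191 \left(1 + \left(-192\right)^{2}\right) - 1491} = \frac{39852}{- 191 \left(1 + 36864\right) - 1491} = \frac{39852}{\left(-191\right) 36865 - 1491} = \frac{39852}{-7041215 - 1491} = \frac{39852}{-7042706} = 39852 \left(- \frac{1}{7042706}\right) = - \frac{19926}{3521353}$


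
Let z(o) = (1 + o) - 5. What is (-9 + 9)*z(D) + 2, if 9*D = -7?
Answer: 2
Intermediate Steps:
D = -7/9 (D = (⅑)*(-7) = -7/9 ≈ -0.77778)
z(o) = -4 + o
(-9 + 9)*z(D) + 2 = (-9 + 9)*(-4 - 7/9) + 2 = 0*(-43/9) + 2 = 0 + 2 = 2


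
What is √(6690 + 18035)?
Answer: 5*√989 ≈ 157.24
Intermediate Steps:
√(6690 + 18035) = √24725 = 5*√989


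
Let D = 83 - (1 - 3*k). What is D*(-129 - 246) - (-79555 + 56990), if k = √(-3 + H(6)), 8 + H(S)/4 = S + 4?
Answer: -8185 - 1125*√5 ≈ -10701.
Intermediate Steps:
H(S) = -16 + 4*S (H(S) = -32 + 4*(S + 4) = -32 + 4*(4 + S) = -32 + (16 + 4*S) = -16 + 4*S)
k = √5 (k = √(-3 + (-16 + 4*6)) = √(-3 + (-16 + 24)) = √(-3 + 8) = √5 ≈ 2.2361)
D = 82 + 3*√5 (D = 83 - (1 - 3*√5) = 83 + (-1 + 3*√5) = 82 + 3*√5 ≈ 88.708)
D*(-129 - 246) - (-79555 + 56990) = (82 + 3*√5)*(-129 - 246) - (-79555 + 56990) = (82 + 3*√5)*(-375) - 1*(-22565) = (-30750 - 1125*√5) + 22565 = -8185 - 1125*√5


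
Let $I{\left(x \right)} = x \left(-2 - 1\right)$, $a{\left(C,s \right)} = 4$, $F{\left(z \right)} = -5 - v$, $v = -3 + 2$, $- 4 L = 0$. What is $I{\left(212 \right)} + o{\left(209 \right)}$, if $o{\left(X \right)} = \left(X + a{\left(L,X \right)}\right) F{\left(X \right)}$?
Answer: $-1488$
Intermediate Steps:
$L = 0$ ($L = \left(- \frac{1}{4}\right) 0 = 0$)
$v = -1$
$F{\left(z \right)} = -4$ ($F{\left(z \right)} = -5 - -1 = -5 + 1 = -4$)
$o{\left(X \right)} = -16 - 4 X$ ($o{\left(X \right)} = \left(X + 4\right) \left(-4\right) = \left(4 + X\right) \left(-4\right) = -16 - 4 X$)
$I{\left(x \right)} = - 3 x$ ($I{\left(x \right)} = x \left(-3\right) = - 3 x$)
$I{\left(212 \right)} + o{\left(209 \right)} = \left(-3\right) 212 - 852 = -636 - 852 = -1488$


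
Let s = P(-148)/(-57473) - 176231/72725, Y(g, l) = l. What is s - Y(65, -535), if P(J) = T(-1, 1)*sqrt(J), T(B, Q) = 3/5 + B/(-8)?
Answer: 38731644/72725 - 29*I*sqrt(37)/1149460 ≈ 532.58 - 0.00015346*I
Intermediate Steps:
T(B, Q) = 3/5 - B/8 (T(B, Q) = 3*(1/5) + B*(-1/8) = 3/5 - B/8)
P(J) = 29*sqrt(J)/40 (P(J) = (3/5 - 1/8*(-1))*sqrt(J) = (3/5 + 1/8)*sqrt(J) = 29*sqrt(J)/40)
s = -176231/72725 - 29*I*sqrt(37)/1149460 (s = (29*sqrt(-148)/40)/(-57473) - 176231/72725 = (29*(2*I*sqrt(37))/40)*(-1/57473) - 176231*1/72725 = (29*I*sqrt(37)/20)*(-1/57473) - 176231/72725 = -29*I*sqrt(37)/1149460 - 176231/72725 = -176231/72725 - 29*I*sqrt(37)/1149460 ≈ -2.4233 - 0.00015346*I)
s - Y(65, -535) = (-176231/72725 - 29*I*sqrt(37)/1149460) - 1*(-535) = (-176231/72725 - 29*I*sqrt(37)/1149460) + 535 = 38731644/72725 - 29*I*sqrt(37)/1149460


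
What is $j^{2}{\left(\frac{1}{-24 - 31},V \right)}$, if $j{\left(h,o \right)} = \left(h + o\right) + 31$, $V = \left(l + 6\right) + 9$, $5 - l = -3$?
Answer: $\frac{8814961}{3025} \approx 2914.0$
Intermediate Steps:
$l = 8$ ($l = 5 - -3 = 5 + 3 = 8$)
$V = 23$ ($V = \left(8 + 6\right) + 9 = 14 + 9 = 23$)
$j{\left(h,o \right)} = 31 + h + o$
$j^{2}{\left(\frac{1}{-24 - 31},V \right)} = \left(31 + \frac{1}{-24 - 31} + 23\right)^{2} = \left(31 + \frac{1}{-55} + 23\right)^{2} = \left(31 - \frac{1}{55} + 23\right)^{2} = \left(\frac{2969}{55}\right)^{2} = \frac{8814961}{3025}$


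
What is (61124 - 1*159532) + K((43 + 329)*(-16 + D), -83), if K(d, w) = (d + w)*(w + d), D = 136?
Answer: 1985227841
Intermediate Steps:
K(d, w) = (d + w)² (K(d, w) = (d + w)*(d + w) = (d + w)²)
(61124 - 1*159532) + K((43 + 329)*(-16 + D), -83) = (61124 - 1*159532) + ((43 + 329)*(-16 + 136) - 83)² = (61124 - 159532) + (372*120 - 83)² = -98408 + (44640 - 83)² = -98408 + 44557² = -98408 + 1985326249 = 1985227841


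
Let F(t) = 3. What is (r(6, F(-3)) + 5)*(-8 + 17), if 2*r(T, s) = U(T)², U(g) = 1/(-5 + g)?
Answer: 99/2 ≈ 49.500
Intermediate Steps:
r(T, s) = 1/(2*(-5 + T)²) (r(T, s) = (1/(-5 + T))²/2 = 1/(2*(-5 + T)²))
(r(6, F(-3)) + 5)*(-8 + 17) = (1/(2*(-5 + 6)²) + 5)*(-8 + 17) = ((½)/1² + 5)*9 = ((½)*1 + 5)*9 = (½ + 5)*9 = (11/2)*9 = 99/2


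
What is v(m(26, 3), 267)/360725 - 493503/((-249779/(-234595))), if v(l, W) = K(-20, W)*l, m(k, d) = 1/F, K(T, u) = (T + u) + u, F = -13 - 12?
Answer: -1044058418413552031/2252538244375 ≈ -4.6350e+5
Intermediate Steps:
F = -25
K(T, u) = T + 2*u
m(k, d) = -1/25 (m(k, d) = 1/(-25) = -1/25)
v(l, W) = l*(-20 + 2*W) (v(l, W) = (-20 + 2*W)*l = l*(-20 + 2*W))
v(m(26, 3), 267)/360725 - 493503/((-249779/(-234595))) = (2*(-1/25)*(-10 + 267))/360725 - 493503/((-249779/(-234595))) = (2*(-1/25)*257)*(1/360725) - 493503/((-249779*(-1/234595))) = -514/25*1/360725 - 493503/249779/234595 = -514/9018125 - 493503*234595/249779 = -514/9018125 - 115773336285/249779 = -1044058418413552031/2252538244375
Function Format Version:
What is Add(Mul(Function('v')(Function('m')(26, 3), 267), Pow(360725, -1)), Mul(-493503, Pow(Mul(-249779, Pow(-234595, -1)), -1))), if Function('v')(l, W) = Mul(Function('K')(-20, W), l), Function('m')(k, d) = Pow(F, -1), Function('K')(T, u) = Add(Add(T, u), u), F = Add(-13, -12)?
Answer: Rational(-1044058418413552031, 2252538244375) ≈ -4.6350e+5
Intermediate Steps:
F = -25
Function('K')(T, u) = Add(T, Mul(2, u))
Function('m')(k, d) = Rational(-1, 25) (Function('m')(k, d) = Pow(-25, -1) = Rational(-1, 25))
Function('v')(l, W) = Mul(l, Add(-20, Mul(2, W))) (Function('v')(l, W) = Mul(Add(-20, Mul(2, W)), l) = Mul(l, Add(-20, Mul(2, W))))
Add(Mul(Function('v')(Function('m')(26, 3), 267), Pow(360725, -1)), Mul(-493503, Pow(Mul(-249779, Pow(-234595, -1)), -1))) = Add(Mul(Mul(2, Rational(-1, 25), Add(-10, 267)), Pow(360725, -1)), Mul(-493503, Pow(Mul(-249779, Pow(-234595, -1)), -1))) = Add(Mul(Mul(2, Rational(-1, 25), 257), Rational(1, 360725)), Mul(-493503, Pow(Mul(-249779, Rational(-1, 234595)), -1))) = Add(Mul(Rational(-514, 25), Rational(1, 360725)), Mul(-493503, Pow(Rational(249779, 234595), -1))) = Add(Rational(-514, 9018125), Mul(-493503, Rational(234595, 249779))) = Add(Rational(-514, 9018125), Rational(-115773336285, 249779)) = Rational(-1044058418413552031, 2252538244375)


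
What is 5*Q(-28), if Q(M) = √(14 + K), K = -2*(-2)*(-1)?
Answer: 5*√10 ≈ 15.811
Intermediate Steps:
K = -4 (K = 4*(-1) = -4)
Q(M) = √10 (Q(M) = √(14 - 4) = √10)
5*Q(-28) = 5*√10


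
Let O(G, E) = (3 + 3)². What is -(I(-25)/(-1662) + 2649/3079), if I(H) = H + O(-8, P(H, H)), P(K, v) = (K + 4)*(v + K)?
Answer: -4368769/5117298 ≈ -0.85373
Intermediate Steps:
P(K, v) = (4 + K)*(K + v)
O(G, E) = 36 (O(G, E) = 6² = 36)
I(H) = 36 + H (I(H) = H + 36 = 36 + H)
-(I(-25)/(-1662) + 2649/3079) = -((36 - 25)/(-1662) + 2649/3079) = -(11*(-1/1662) + 2649*(1/3079)) = -(-11/1662 + 2649/3079) = -1*4368769/5117298 = -4368769/5117298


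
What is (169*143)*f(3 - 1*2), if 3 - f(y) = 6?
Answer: -72501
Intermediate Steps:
f(y) = -3 (f(y) = 3 - 1*6 = 3 - 6 = -3)
(169*143)*f(3 - 1*2) = (169*143)*(-3) = 24167*(-3) = -72501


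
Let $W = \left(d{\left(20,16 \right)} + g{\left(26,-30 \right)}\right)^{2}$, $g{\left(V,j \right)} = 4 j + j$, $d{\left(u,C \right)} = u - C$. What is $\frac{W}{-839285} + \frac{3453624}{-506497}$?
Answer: $- \frac{2909371308892}{425095334645} \approx -6.844$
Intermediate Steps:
$g{\left(V,j \right)} = 5 j$
$W = 21316$ ($W = \left(\left(20 - 16\right) + 5 \left(-30\right)\right)^{2} = \left(\left(20 - 16\right) - 150\right)^{2} = \left(4 - 150\right)^{2} = \left(-146\right)^{2} = 21316$)
$\frac{W}{-839285} + \frac{3453624}{-506497} = \frac{21316}{-839285} + \frac{3453624}{-506497} = 21316 \left(- \frac{1}{839285}\right) + 3453624 \left(- \frac{1}{506497}\right) = - \frac{21316}{839285} - \frac{3453624}{506497} = - \frac{2909371308892}{425095334645}$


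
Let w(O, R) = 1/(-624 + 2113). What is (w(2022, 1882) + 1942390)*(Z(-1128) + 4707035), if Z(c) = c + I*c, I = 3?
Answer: 13600725009507853/1489 ≈ 9.1341e+12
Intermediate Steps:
w(O, R) = 1/1489
Z(c) = 4*c (Z(c) = c + 3*c = 4*c)
(w(2022, 1882) + 1942390)*(Z(-1128) + 4707035) = (1/1489 + 1942390)*(4*(-1128) + 4707035) = 2892218711*(-4512 + 4707035)/1489 = (2892218711/1489)*4702523 = 13600725009507853/1489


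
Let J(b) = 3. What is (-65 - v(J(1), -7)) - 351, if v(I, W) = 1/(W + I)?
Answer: -1663/4 ≈ -415.75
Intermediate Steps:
v(I, W) = 1/(I + W)
(-65 - v(J(1), -7)) - 351 = (-65 - 1/(3 - 7)) - 351 = (-65 - 1/(-4)) - 351 = (-65 - 1*(-¼)) - 351 = (-65 + ¼) - 351 = -259/4 - 351 = -1663/4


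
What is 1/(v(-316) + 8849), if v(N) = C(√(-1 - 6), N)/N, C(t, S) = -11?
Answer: 316/2796295 ≈ 0.00011301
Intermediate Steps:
v(N) = -11/N
1/(v(-316) + 8849) = 1/(-11/(-316) + 8849) = 1/(-11*(-1/316) + 8849) = 1/(11/316 + 8849) = 1/(2796295/316) = 316/2796295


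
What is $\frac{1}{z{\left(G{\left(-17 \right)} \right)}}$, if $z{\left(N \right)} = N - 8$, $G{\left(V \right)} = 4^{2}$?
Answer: $\frac{1}{8} \approx 0.125$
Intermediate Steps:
$G{\left(V \right)} = 16$
$z{\left(N \right)} = -8 + N$ ($z{\left(N \right)} = N - 8 = -8 + N$)
$\frac{1}{z{\left(G{\left(-17 \right)} \right)}} = \frac{1}{-8 + 16} = \frac{1}{8}$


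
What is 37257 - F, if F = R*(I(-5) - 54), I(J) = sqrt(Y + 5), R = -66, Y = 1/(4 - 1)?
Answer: 33693 + 88*sqrt(3) ≈ 33845.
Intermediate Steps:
Y = 1/3 ≈ 0.33333
I(J) = 4*sqrt(3)/3 (I(J) = sqrt(1/3 + 5) = sqrt(16/3) = 4*sqrt(3)/3)
F = 3564 - 88*sqrt(3) (F = -66*(4*sqrt(3)/3 - 54) = -66*(-54 + 4*sqrt(3)/3) = 3564 - 88*sqrt(3) ≈ 3411.6)
37257 - F = 37257 - (3564 - 88*sqrt(3)) = 37257 + (-3564 + 88*sqrt(3)) = 33693 + 88*sqrt(3)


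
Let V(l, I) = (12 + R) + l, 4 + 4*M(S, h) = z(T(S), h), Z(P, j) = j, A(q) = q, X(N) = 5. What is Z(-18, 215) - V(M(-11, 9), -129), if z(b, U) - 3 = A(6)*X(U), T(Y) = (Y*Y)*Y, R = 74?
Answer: 487/4 ≈ 121.75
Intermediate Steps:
T(Y) = Y**3 (T(Y) = Y**2*Y = Y**3)
z(b, U) = 33 (z(b, U) = 3 + 6*5 = 3 + 30 = 33)
M(S, h) = 29/4 (M(S, h) = -1 + (1/4)*33 = -1 + 33/4 = 29/4)
V(l, I) = 86 + l (V(l, I) = (12 + 74) + l = 86 + l)
Z(-18, 215) - V(M(-11, 9), -129) = 215 - (86 + 29/4) = 215 - 1*373/4 = 215 - 373/4 = 487/4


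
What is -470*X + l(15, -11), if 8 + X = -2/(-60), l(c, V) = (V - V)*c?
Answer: 11233/3 ≈ 3744.3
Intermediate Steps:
l(c, V) = 0 (l(c, V) = 0*c = 0)
X = -239/30 (X = -8 - 2/(-60) = -8 - 2*(-1/60) = -8 + 1/30 = -239/30 ≈ -7.9667)
-470*X + l(15, -11) = -470*(-239/30) + 0 = 11233/3 + 0 = 11233/3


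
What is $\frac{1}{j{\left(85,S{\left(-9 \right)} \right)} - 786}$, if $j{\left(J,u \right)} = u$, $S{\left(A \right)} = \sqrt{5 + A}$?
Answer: $- \frac{393}{308900} - \frac{i}{308900} \approx -0.0012723 - 3.2373 \cdot 10^{-6} i$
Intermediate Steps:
$\frac{1}{j{\left(85,S{\left(-9 \right)} \right)} - 786} = \frac{1}{\sqrt{5 - 9} - 786} = \frac{1}{\sqrt{-4} - 786} = \frac{1}{2 i - 786} = \frac{1}{-786 + 2 i} = \frac{-786 - 2 i}{617800}$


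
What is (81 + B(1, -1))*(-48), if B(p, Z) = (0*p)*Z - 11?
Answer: -3360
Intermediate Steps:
B(p, Z) = -11 (B(p, Z) = 0*Z - 11 = 0 - 11 = -11)
(81 + B(1, -1))*(-48) = (81 - 11)*(-48) = 70*(-48) = -3360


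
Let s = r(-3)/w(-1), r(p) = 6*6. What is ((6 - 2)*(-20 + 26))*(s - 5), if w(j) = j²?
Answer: 744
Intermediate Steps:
r(p) = 36
s = 36 (s = 36/((-1)²) = 36/1 = 36*1 = 36)
((6 - 2)*(-20 + 26))*(s - 5) = ((6 - 2)*(-20 + 26))*(36 - 5) = (4*6)*31 = 24*31 = 744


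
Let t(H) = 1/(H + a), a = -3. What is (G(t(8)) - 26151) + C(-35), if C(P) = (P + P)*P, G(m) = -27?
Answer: -23728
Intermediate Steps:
t(H) = 1/(-3 + H) (t(H) = 1/(H - 3) = 1/(-3 + H))
C(P) = 2*P**2 (C(P) = (2*P)*P = 2*P**2)
(G(t(8)) - 26151) + C(-35) = (-27 - 26151) + 2*(-35)**2 = -26178 + 2*1225 = -26178 + 2450 = -23728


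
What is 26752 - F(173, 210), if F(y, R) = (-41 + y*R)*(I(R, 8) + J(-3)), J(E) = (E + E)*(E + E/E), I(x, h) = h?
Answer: -699028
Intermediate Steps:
J(E) = 2*E*(1 + E) (J(E) = (2*E)*(E + 1) = (2*E)*(1 + E) = 2*E*(1 + E))
F(y, R) = -820 + 20*R*y (F(y, R) = (-41 + y*R)*(8 + 2*(-3)*(1 - 3)) = (-41 + R*y)*(8 + 2*(-3)*(-2)) = (-41 + R*y)*(8 + 12) = (-41 + R*y)*20 = -820 + 20*R*y)
26752 - F(173, 210) = 26752 - (-820 + 20*210*173) = 26752 - (-820 + 726600) = 26752 - 1*725780 = 26752 - 725780 = -699028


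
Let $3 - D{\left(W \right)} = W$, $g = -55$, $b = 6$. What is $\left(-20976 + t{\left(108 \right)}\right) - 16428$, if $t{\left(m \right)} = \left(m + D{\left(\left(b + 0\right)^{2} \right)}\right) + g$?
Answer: $-37384$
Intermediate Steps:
$D{\left(W \right)} = 3 - W$
$t{\left(m \right)} = -88 + m$ ($t{\left(m \right)} = \left(m + \left(3 - \left(6 + 0\right)^{2}\right)\right) - 55 = \left(m + \left(3 - 6^{2}\right)\right) - 55 = \left(m + \left(3 - 36\right)\right) - 55 = \left(m - 33\right) - 55 = \left(-33 + m\right) - 55 = -88 + m$)
$\left(-20976 + t{\left(108 \right)}\right) - 16428 = \left(-20976 + \left(-88 + 108\right)\right) - 16428 = \left(-20976 + 20\right) - 16428 = -20956 - 16428 = -37384$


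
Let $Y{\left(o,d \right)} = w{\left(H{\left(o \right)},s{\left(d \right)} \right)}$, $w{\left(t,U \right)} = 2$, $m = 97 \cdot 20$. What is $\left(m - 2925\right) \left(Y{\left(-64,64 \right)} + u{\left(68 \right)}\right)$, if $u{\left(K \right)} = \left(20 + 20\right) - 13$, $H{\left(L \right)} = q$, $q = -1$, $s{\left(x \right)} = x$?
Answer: $-28565$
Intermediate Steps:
$m = 1940$
$H{\left(L \right)} = -1$
$Y{\left(o,d \right)} = 2$
$u{\left(K \right)} = 27$ ($u{\left(K \right)} = 40 - 13 = 27$)
$\left(m - 2925\right) \left(Y{\left(-64,64 \right)} + u{\left(68 \right)}\right) = \left(1940 - 2925\right) \left(2 + 27\right) = \left(-985\right) 29 = -28565$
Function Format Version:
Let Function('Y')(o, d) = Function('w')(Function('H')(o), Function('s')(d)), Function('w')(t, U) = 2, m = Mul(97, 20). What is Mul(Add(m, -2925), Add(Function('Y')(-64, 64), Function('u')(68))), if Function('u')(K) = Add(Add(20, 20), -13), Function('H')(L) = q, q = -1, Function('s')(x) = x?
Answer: -28565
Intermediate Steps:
m = 1940
Function('H')(L) = -1
Function('Y')(o, d) = 2
Function('u')(K) = 27 (Function('u')(K) = Add(40, -13) = 27)
Mul(Add(m, -2925), Add(Function('Y')(-64, 64), Function('u')(68))) = Mul(Add(1940, -2925), Add(2, 27)) = Mul(-985, 29) = -28565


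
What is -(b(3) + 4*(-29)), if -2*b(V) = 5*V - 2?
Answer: 245/2 ≈ 122.50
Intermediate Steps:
b(V) = 1 - 5*V/2 (b(V) = -(5*V - 2)/2 = -(-2 + 5*V)/2 = 1 - 5*V/2)
-(b(3) + 4*(-29)) = -((1 - 5/2*3) + 4*(-29)) = -((1 - 15/2) - 116) = -(-13/2 - 116) = -1*(-245/2) = 245/2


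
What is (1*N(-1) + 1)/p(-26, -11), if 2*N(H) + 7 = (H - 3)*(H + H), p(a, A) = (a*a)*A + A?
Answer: -3/14894 ≈ -0.00020142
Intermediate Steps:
p(a, A) = A + A*a**2 (p(a, A) = a**2*A + A = A*a**2 + A = A + A*a**2)
N(H) = -7/2 + H*(-3 + H) (N(H) = -7/2 + ((H - 3)*(H + H))/2 = -7/2 + ((-3 + H)*(2*H))/2 = -7/2 + (2*H*(-3 + H))/2 = -7/2 + H*(-3 + H))
(1*N(-1) + 1)/p(-26, -11) = (1*(-7/2 + (-1)**2 - 3*(-1)) + 1)/((-11*(1 + (-26)**2))) = (1*(-7/2 + 1 + 3) + 1)/((-11*(1 + 676))) = (1*(1/2) + 1)/((-11*677)) = (1/2 + 1)/(-7447) = (3/2)*(-1/7447) = -3/14894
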